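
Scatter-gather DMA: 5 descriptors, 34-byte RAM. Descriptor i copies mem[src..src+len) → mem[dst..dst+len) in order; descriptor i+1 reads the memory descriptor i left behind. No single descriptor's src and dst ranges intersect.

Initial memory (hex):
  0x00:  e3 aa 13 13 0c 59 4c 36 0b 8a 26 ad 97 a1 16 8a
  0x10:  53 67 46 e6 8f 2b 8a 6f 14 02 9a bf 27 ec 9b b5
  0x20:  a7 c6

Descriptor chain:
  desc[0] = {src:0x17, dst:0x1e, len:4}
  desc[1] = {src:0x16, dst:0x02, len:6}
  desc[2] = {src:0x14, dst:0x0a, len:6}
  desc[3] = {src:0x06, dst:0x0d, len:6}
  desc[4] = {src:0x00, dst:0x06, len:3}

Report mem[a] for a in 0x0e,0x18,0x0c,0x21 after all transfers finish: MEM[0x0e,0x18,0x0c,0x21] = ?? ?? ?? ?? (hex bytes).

  after D0: wrote 4B at 0x1e = 6f14029a
  after D1: wrote 6B at 0x02 = 8a6f14029abf
  after D2: wrote 6B at 0x0a = 8f2b8a6f1402
  after D3: wrote 6B at 0x0d = 9abf0b8a8f2b
  after D4: wrote 3B at 0x06 = e3aa8a
query mem[0x0e]=0xbf, mem[0x18]=0x14, mem[0x0c]=0x8a, mem[0x21]=0x9a

MEM[0x0e,0x18,0x0c,0x21] = bf 14 8a 9a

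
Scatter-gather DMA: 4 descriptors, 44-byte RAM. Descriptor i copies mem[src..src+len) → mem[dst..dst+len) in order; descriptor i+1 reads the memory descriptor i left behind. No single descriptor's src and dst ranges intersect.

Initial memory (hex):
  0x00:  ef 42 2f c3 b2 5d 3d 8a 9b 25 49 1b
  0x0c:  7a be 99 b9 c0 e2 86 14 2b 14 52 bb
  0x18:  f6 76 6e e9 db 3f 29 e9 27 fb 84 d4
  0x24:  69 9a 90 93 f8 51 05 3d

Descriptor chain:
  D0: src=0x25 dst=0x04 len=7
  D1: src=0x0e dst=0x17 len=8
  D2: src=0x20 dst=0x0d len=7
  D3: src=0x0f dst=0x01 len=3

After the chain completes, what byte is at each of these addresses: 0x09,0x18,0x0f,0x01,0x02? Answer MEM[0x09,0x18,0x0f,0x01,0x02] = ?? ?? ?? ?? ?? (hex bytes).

MEM[0x09,0x18,0x0f,0x01,0x02] = 05 b9 84 84 d4

#0 dst[0x04+7] := {0x9a,0x90,0x93,0xf8,0x51,0x05,0x3d}
#1 dst[0x17+8] := {0x99,0xb9,0xc0,0xe2,0x86,0x14,0x2b,0x14}
#2 dst[0x0d+7] := {0x27,0xfb,0x84,0xd4,0x69,0x9a,0x90}
#3 dst[0x01+3] := {0x84,0xd4,0x69}
query mem[0x09]=0x05, mem[0x18]=0xb9, mem[0x0f]=0x84, mem[0x01]=0x84, mem[0x02]=0xd4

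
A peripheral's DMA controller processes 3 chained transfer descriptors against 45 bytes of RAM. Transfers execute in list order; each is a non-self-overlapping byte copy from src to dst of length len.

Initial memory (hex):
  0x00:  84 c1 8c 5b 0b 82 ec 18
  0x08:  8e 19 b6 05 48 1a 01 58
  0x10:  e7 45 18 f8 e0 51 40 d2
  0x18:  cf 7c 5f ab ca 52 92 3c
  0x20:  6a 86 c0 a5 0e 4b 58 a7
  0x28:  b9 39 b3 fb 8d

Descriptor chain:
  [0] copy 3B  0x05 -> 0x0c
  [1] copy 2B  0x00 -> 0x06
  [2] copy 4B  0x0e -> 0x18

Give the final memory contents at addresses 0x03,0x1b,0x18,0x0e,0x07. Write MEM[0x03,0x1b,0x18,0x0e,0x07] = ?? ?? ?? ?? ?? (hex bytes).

D0: mem[0x0c..0x0e] <- [82 ec 18]
D1: mem[0x06..0x07] <- [84 c1]
D2: mem[0x18..0x1b] <- [18 58 e7 45]
query mem[0x03]=0x5b, mem[0x1b]=0x45, mem[0x18]=0x18, mem[0x0e]=0x18, mem[0x07]=0xc1

MEM[0x03,0x1b,0x18,0x0e,0x07] = 5b 45 18 18 c1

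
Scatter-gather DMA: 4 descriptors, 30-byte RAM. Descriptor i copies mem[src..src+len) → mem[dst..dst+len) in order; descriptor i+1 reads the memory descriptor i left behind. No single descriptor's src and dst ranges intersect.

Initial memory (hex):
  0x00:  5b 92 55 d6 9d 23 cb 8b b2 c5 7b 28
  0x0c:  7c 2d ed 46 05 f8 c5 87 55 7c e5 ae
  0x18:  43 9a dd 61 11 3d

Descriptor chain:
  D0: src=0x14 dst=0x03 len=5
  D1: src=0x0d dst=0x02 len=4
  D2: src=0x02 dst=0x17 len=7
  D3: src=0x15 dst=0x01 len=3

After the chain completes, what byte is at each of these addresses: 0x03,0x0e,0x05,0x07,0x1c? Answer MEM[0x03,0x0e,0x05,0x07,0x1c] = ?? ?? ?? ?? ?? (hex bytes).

[0] 0x14->0x03 len=5 : 55 7c e5 ae 43
[1] 0x0d->0x02 len=4 : 2d ed 46 05
[2] 0x02->0x17 len=7 : 2d ed 46 05 ae 43 b2
[3] 0x15->0x01 len=3 : 7c e5 2d
query mem[0x03]=0x2d, mem[0x0e]=0xed, mem[0x05]=0x05, mem[0x07]=0x43, mem[0x1c]=0x43

MEM[0x03,0x0e,0x05,0x07,0x1c] = 2d ed 05 43 43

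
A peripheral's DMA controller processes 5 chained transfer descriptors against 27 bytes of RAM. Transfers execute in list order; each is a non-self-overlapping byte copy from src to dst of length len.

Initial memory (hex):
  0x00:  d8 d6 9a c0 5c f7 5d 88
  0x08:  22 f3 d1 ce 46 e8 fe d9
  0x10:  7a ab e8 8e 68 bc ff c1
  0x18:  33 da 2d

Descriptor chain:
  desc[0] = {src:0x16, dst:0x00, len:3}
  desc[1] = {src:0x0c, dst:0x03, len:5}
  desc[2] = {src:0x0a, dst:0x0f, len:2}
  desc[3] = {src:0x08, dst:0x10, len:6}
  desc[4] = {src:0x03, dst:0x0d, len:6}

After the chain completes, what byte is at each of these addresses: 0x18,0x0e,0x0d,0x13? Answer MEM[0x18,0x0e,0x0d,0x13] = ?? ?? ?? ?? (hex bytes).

[0] 0x16->0x00 len=3 : ff c1 33
[1] 0x0c->0x03 len=5 : 46 e8 fe d9 7a
[2] 0x0a->0x0f len=2 : d1 ce
[3] 0x08->0x10 len=6 : 22 f3 d1 ce 46 e8
[4] 0x03->0x0d len=6 : 46 e8 fe d9 7a 22
query mem[0x18]=0x33, mem[0x0e]=0xe8, mem[0x0d]=0x46, mem[0x13]=0xce

MEM[0x18,0x0e,0x0d,0x13] = 33 e8 46 ce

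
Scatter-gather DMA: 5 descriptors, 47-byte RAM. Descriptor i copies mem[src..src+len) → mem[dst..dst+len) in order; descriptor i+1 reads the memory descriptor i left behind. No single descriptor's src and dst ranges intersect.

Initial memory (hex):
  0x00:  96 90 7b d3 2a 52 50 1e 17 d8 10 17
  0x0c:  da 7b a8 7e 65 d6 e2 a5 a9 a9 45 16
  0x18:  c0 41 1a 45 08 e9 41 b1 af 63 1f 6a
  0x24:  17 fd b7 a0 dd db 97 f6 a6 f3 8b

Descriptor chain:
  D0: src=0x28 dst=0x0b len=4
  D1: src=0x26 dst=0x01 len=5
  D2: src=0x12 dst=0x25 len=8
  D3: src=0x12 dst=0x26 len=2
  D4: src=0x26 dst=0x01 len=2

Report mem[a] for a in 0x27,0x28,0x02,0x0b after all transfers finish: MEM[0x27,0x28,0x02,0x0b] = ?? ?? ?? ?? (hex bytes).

D0: mem[0x0b..0x0e] <- [dd db 97 f6]
D1: mem[0x01..0x05] <- [b7 a0 dd db 97]
D2: mem[0x25..0x2c] <- [e2 a5 a9 a9 45 16 c0 41]
D3: mem[0x26..0x27] <- [e2 a5]
D4: mem[0x01..0x02] <- [e2 a5]
query mem[0x27]=0xa5, mem[0x28]=0xa9, mem[0x02]=0xa5, mem[0x0b]=0xdd

MEM[0x27,0x28,0x02,0x0b] = a5 a9 a5 dd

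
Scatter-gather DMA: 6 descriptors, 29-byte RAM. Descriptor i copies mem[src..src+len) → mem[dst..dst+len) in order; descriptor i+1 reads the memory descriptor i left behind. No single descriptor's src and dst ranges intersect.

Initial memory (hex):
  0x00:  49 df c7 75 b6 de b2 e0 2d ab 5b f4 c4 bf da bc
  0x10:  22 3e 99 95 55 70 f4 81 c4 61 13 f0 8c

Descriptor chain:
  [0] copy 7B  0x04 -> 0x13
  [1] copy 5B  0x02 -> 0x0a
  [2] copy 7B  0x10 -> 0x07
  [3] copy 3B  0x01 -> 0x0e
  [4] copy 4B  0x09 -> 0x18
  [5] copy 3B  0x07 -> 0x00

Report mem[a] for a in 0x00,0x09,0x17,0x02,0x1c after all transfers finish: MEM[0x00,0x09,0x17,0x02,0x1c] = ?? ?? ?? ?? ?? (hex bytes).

D0: mem[0x13..0x19] <- [b6 de b2 e0 2d ab 5b]
D1: mem[0x0a..0x0e] <- [c7 75 b6 de b2]
D2: mem[0x07..0x0d] <- [22 3e 99 b6 de b2 e0]
D3: mem[0x0e..0x10] <- [df c7 75]
D4: mem[0x18..0x1b] <- [99 b6 de b2]
D5: mem[0x00..0x02] <- [22 3e 99]
query mem[0x00]=0x22, mem[0x09]=0x99, mem[0x17]=0x2d, mem[0x02]=0x99, mem[0x1c]=0x8c

MEM[0x00,0x09,0x17,0x02,0x1c] = 22 99 2d 99 8c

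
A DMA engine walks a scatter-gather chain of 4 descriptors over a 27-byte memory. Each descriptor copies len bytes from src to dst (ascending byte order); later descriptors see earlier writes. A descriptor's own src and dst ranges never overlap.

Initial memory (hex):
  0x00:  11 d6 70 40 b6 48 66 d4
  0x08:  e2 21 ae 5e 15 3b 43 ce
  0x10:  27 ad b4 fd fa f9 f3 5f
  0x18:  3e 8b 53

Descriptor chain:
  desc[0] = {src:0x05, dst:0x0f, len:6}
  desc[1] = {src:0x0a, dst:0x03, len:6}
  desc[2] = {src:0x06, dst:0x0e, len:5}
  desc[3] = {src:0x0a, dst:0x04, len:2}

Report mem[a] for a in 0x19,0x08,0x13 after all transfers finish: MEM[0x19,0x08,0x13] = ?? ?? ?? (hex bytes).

D0: mem[0x0f..0x14] <- [48 66 d4 e2 21 ae]
D1: mem[0x03..0x08] <- [ae 5e 15 3b 43 48]
D2: mem[0x0e..0x12] <- [3b 43 48 21 ae]
D3: mem[0x04..0x05] <- [ae 5e]
query mem[0x19]=0x8b, mem[0x08]=0x48, mem[0x13]=0x21

MEM[0x19,0x08,0x13] = 8b 48 21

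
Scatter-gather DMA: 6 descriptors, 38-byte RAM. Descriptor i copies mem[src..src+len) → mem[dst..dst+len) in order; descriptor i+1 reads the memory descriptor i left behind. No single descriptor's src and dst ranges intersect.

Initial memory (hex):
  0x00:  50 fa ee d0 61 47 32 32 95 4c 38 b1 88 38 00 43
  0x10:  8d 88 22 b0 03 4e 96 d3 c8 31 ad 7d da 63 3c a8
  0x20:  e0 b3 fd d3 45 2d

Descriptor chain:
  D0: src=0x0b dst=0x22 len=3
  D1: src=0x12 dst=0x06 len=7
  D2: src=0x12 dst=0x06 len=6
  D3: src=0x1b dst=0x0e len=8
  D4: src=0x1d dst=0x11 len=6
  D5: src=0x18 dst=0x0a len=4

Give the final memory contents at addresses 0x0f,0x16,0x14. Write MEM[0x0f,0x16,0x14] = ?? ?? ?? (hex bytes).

MEM[0x0f,0x16,0x14] = da b1 e0

[0] 0x0b->0x22 len=3 : b1 88 38
[1] 0x12->0x06 len=7 : 22 b0 03 4e 96 d3 c8
[2] 0x12->0x06 len=6 : 22 b0 03 4e 96 d3
[3] 0x1b->0x0e len=8 : 7d da 63 3c a8 e0 b3 b1
[4] 0x1d->0x11 len=6 : 63 3c a8 e0 b3 b1
[5] 0x18->0x0a len=4 : c8 31 ad 7d
query mem[0x0f]=0xda, mem[0x16]=0xb1, mem[0x14]=0xe0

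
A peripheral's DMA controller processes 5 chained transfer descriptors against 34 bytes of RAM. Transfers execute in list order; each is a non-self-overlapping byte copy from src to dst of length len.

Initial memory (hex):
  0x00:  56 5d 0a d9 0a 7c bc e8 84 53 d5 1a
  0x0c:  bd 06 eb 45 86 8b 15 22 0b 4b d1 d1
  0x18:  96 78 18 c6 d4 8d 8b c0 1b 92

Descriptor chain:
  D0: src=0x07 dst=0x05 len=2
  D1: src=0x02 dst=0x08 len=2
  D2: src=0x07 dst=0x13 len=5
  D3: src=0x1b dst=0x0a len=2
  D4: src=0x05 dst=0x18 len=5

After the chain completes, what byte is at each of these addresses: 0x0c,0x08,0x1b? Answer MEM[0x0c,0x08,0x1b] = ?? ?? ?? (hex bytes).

#0 dst[0x05+2] := {0xe8,0x84}
#1 dst[0x08+2] := {0x0a,0xd9}
#2 dst[0x13+5] := {0xe8,0x0a,0xd9,0xd5,0x1a}
#3 dst[0x0a+2] := {0xc6,0xd4}
#4 dst[0x18+5] := {0xe8,0x84,0xe8,0x0a,0xd9}
query mem[0x0c]=0xbd, mem[0x08]=0x0a, mem[0x1b]=0x0a

MEM[0x0c,0x08,0x1b] = bd 0a 0a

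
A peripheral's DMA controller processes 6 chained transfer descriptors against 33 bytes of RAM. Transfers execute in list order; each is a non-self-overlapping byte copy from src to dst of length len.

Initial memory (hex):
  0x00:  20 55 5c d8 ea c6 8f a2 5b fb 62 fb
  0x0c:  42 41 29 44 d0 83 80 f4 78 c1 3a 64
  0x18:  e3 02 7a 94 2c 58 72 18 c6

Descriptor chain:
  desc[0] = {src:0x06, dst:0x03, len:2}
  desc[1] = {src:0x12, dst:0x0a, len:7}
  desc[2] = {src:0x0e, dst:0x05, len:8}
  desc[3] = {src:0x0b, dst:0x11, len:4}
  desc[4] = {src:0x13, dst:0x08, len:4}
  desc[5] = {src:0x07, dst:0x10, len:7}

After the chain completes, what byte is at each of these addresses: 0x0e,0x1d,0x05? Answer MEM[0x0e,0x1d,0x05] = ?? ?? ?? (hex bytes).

MEM[0x0e,0x1d,0x05] = 3a 58 3a

#0 dst[0x03+2] := {0x8f,0xa2}
#1 dst[0x0a+7] := {0x80,0xf4,0x78,0xc1,0x3a,0x64,0xe3}
#2 dst[0x05+8] := {0x3a,0x64,0xe3,0x83,0x80,0xf4,0x78,0xc1}
#3 dst[0x11+4] := {0x78,0xc1,0xc1,0x3a}
#4 dst[0x08+4] := {0xc1,0x3a,0xc1,0x3a}
#5 dst[0x10+7] := {0xe3,0xc1,0x3a,0xc1,0x3a,0xc1,0xc1}
query mem[0x0e]=0x3a, mem[0x1d]=0x58, mem[0x05]=0x3a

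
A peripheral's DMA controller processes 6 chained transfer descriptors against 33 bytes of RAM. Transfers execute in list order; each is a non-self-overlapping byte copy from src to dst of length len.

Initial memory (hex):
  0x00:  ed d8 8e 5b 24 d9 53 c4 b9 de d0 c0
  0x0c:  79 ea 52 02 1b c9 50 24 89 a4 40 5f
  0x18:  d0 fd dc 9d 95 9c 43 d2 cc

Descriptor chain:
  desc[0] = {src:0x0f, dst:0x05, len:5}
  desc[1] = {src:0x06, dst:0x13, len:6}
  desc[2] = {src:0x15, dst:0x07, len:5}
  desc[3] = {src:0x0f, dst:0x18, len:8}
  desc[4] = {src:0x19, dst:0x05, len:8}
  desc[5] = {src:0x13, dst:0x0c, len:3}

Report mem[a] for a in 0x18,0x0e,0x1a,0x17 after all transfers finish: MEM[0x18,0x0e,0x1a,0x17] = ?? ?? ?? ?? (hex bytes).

MEM[0x18,0x0e,0x1a,0x17] = 02 50 c9 d0

  after D0: wrote 5B at 0x05 = 021bc95024
  after D1: wrote 6B at 0x13 = 1bc95024d0c0
  after D2: wrote 5B at 0x07 = 5024d0c0fd
  after D3: wrote 8B at 0x18 = 021bc9501bc95024
  after D4: wrote 8B at 0x05 = 1bc9501bc95024cc
  after D5: wrote 3B at 0x0c = 1bc950
query mem[0x18]=0x02, mem[0x0e]=0x50, mem[0x1a]=0xc9, mem[0x17]=0xd0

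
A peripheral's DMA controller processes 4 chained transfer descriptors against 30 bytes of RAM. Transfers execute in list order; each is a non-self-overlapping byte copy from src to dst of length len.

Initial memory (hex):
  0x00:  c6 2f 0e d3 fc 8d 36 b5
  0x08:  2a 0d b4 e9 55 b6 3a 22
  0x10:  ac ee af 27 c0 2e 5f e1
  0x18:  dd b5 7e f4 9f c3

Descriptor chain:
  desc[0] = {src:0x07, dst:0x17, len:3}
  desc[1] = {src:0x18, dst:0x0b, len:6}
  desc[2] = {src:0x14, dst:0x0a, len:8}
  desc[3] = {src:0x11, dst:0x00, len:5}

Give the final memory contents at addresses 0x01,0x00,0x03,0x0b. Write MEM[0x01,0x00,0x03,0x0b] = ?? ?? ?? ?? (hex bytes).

MEM[0x01,0x00,0x03,0x0b] = af f4 c0 2e

  after D0: wrote 3B at 0x17 = b52a0d
  after D1: wrote 6B at 0x0b = 2a0d7ef49fc3
  after D2: wrote 8B at 0x0a = c02e5fb52a0d7ef4
  after D3: wrote 5B at 0x00 = f4af27c02e
query mem[0x01]=0xaf, mem[0x00]=0xf4, mem[0x03]=0xc0, mem[0x0b]=0x2e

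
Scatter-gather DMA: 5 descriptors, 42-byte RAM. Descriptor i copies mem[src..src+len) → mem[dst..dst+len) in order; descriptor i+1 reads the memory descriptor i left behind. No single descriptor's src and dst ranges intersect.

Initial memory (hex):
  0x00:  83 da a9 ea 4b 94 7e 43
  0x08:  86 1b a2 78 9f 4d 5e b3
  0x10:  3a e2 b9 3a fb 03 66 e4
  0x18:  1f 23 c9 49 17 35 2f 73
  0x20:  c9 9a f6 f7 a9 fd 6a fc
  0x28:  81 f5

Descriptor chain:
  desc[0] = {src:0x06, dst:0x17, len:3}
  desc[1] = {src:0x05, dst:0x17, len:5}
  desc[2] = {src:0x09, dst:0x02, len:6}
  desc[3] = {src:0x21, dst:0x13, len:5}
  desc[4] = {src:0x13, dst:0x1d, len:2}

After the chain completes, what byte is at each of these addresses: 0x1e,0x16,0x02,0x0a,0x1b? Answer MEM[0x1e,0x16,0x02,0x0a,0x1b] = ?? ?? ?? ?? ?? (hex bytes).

[0] 0x06->0x17 len=3 : 7e 43 86
[1] 0x05->0x17 len=5 : 94 7e 43 86 1b
[2] 0x09->0x02 len=6 : 1b a2 78 9f 4d 5e
[3] 0x21->0x13 len=5 : 9a f6 f7 a9 fd
[4] 0x13->0x1d len=2 : 9a f6
query mem[0x1e]=0xf6, mem[0x16]=0xa9, mem[0x02]=0x1b, mem[0x0a]=0xa2, mem[0x1b]=0x1b

MEM[0x1e,0x16,0x02,0x0a,0x1b] = f6 a9 1b a2 1b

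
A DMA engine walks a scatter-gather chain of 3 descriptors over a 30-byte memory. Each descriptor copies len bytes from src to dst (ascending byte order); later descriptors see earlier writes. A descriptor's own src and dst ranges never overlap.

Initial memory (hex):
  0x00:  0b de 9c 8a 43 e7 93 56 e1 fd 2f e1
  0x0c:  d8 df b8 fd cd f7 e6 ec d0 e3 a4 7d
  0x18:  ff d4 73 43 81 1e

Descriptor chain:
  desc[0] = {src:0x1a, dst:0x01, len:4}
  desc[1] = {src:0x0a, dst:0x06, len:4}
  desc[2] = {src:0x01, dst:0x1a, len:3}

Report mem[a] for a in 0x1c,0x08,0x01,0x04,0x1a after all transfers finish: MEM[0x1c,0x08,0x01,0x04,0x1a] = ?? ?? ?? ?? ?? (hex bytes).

MEM[0x1c,0x08,0x01,0x04,0x1a] = 81 d8 73 1e 73

D0: mem[0x01..0x04] <- [73 43 81 1e]
D1: mem[0x06..0x09] <- [2f e1 d8 df]
D2: mem[0x1a..0x1c] <- [73 43 81]
query mem[0x1c]=0x81, mem[0x08]=0xd8, mem[0x01]=0x73, mem[0x04]=0x1e, mem[0x1a]=0x73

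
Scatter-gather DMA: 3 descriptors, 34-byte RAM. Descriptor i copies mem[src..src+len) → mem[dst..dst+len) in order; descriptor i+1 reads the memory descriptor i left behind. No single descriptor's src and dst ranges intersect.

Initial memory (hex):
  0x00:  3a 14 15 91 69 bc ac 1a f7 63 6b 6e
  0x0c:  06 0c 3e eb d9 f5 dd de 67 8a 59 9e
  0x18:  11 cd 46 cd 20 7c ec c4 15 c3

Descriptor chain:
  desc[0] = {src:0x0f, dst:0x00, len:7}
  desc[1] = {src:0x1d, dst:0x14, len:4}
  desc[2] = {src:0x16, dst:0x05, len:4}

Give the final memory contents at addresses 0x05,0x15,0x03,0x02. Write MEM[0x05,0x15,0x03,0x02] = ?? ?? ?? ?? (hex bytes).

[0] 0x0f->0x00 len=7 : eb d9 f5 dd de 67 8a
[1] 0x1d->0x14 len=4 : 7c ec c4 15
[2] 0x16->0x05 len=4 : c4 15 11 cd
query mem[0x05]=0xc4, mem[0x15]=0xec, mem[0x03]=0xdd, mem[0x02]=0xf5

MEM[0x05,0x15,0x03,0x02] = c4 ec dd f5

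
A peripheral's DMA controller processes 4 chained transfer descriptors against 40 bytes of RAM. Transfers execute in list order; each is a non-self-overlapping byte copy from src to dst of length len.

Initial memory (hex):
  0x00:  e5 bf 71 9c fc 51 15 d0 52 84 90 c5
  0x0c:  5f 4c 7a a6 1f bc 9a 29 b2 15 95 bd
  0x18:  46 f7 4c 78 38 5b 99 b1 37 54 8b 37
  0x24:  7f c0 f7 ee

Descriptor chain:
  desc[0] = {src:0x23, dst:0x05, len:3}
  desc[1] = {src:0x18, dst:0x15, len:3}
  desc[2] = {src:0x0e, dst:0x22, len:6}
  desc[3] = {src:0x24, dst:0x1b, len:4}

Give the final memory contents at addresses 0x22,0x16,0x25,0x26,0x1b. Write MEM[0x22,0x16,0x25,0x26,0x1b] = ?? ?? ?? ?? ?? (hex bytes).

MEM[0x22,0x16,0x25,0x26,0x1b] = 7a f7 bc 9a 1f

[0] 0x23->0x05 len=3 : 37 7f c0
[1] 0x18->0x15 len=3 : 46 f7 4c
[2] 0x0e->0x22 len=6 : 7a a6 1f bc 9a 29
[3] 0x24->0x1b len=4 : 1f bc 9a 29
query mem[0x22]=0x7a, mem[0x16]=0xf7, mem[0x25]=0xbc, mem[0x26]=0x9a, mem[0x1b]=0x1f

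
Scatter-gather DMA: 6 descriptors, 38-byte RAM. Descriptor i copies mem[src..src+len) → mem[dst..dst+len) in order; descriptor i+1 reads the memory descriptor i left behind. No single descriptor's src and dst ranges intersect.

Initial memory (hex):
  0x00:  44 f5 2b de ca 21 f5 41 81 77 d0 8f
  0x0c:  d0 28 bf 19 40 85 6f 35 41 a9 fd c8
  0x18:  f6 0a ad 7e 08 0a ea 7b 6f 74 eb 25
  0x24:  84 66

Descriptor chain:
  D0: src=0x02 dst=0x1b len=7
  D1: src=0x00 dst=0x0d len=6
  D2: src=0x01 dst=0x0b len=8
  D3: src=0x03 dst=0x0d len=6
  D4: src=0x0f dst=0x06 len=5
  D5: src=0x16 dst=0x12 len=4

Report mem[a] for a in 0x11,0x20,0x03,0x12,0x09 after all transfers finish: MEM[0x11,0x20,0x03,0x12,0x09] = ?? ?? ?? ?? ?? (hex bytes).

MEM[0x11,0x20,0x03,0x12,0x09] = 41 41 de fd 81

  after D0: wrote 7B at 0x1b = 2bdeca21f54181
  after D1: wrote 6B at 0x0d = 44f52bdeca21
  after D2: wrote 8B at 0x0b = f52bdeca21f54181
  after D3: wrote 6B at 0x0d = deca21f54181
  after D4: wrote 5B at 0x06 = 21f5418135
  after D5: wrote 4B at 0x12 = fdc8f60a
query mem[0x11]=0x41, mem[0x20]=0x41, mem[0x03]=0xde, mem[0x12]=0xfd, mem[0x09]=0x81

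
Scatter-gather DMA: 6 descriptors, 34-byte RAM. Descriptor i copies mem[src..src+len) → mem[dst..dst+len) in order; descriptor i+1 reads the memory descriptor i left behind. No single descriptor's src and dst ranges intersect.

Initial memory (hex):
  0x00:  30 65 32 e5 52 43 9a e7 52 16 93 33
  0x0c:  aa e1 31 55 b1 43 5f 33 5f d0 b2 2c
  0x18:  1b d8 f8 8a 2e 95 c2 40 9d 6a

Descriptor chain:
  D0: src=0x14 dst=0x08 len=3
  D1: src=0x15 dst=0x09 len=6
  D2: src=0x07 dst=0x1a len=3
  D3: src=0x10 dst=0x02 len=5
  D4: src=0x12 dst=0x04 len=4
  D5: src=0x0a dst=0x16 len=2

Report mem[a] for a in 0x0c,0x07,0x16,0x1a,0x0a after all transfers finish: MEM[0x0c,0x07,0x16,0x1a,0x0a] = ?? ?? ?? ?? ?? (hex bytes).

#0 dst[0x08+3] := {0x5f,0xd0,0xb2}
#1 dst[0x09+6] := {0xd0,0xb2,0x2c,0x1b,0xd8,0xf8}
#2 dst[0x1a+3] := {0xe7,0x5f,0xd0}
#3 dst[0x02+5] := {0xb1,0x43,0x5f,0x33,0x5f}
#4 dst[0x04+4] := {0x5f,0x33,0x5f,0xd0}
#5 dst[0x16+2] := {0xb2,0x2c}
query mem[0x0c]=0x1b, mem[0x07]=0xd0, mem[0x16]=0xb2, mem[0x1a]=0xe7, mem[0x0a]=0xb2

MEM[0x0c,0x07,0x16,0x1a,0x0a] = 1b d0 b2 e7 b2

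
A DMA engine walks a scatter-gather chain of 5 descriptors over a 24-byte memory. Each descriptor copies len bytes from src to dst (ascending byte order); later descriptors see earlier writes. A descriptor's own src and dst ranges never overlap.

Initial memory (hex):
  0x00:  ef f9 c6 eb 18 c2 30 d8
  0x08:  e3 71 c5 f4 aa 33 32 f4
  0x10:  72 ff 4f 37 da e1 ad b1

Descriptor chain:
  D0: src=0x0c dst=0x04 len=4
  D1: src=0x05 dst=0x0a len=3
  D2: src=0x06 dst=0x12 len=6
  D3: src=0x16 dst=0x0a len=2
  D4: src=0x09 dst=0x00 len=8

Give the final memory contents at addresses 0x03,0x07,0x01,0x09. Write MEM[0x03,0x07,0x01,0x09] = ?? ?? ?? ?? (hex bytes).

D0: mem[0x04..0x07] <- [aa 33 32 f4]
D1: mem[0x0a..0x0c] <- [33 32 f4]
D2: mem[0x12..0x17] <- [32 f4 e3 71 33 32]
D3: mem[0x0a..0x0b] <- [33 32]
D4: mem[0x00..0x07] <- [71 33 32 f4 33 32 f4 72]
query mem[0x03]=0xf4, mem[0x07]=0x72, mem[0x01]=0x33, mem[0x09]=0x71

MEM[0x03,0x07,0x01,0x09] = f4 72 33 71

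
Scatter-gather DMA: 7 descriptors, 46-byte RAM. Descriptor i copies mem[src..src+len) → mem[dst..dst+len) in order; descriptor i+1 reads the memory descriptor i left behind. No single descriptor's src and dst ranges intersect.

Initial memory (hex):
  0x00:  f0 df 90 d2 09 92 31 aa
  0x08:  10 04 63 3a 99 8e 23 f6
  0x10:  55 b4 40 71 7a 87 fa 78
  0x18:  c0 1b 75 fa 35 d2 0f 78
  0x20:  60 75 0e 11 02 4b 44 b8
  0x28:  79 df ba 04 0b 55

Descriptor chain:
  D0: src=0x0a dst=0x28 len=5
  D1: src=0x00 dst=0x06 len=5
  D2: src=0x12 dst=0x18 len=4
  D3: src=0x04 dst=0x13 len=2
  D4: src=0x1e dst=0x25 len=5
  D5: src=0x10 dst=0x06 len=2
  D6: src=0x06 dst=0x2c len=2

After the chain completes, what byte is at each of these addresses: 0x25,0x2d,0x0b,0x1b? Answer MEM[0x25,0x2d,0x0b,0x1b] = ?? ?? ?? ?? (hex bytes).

  after D0: wrote 5B at 0x28 = 633a998e23
  after D1: wrote 5B at 0x06 = f0df90d209
  after D2: wrote 4B at 0x18 = 40717a87
  after D3: wrote 2B at 0x13 = 0992
  after D4: wrote 5B at 0x25 = 0f7860750e
  after D5: wrote 2B at 0x06 = 55b4
  after D6: wrote 2B at 0x2c = 55b4
query mem[0x25]=0x0f, mem[0x2d]=0xb4, mem[0x0b]=0x3a, mem[0x1b]=0x87

MEM[0x25,0x2d,0x0b,0x1b] = 0f b4 3a 87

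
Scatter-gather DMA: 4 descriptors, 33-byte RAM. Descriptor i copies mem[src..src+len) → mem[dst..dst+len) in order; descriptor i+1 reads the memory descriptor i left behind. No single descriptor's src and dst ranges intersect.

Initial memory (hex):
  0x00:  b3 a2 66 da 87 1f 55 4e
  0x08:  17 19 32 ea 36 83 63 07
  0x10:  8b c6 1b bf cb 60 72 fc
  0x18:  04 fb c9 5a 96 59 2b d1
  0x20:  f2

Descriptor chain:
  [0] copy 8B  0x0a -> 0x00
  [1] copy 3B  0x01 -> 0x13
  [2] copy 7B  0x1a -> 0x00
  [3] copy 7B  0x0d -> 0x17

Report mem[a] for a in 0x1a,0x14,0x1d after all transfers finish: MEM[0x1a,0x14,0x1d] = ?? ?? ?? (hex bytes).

[0] 0x0a->0x00 len=8 : 32 ea 36 83 63 07 8b c6
[1] 0x01->0x13 len=3 : ea 36 83
[2] 0x1a->0x00 len=7 : c9 5a 96 59 2b d1 f2
[3] 0x0d->0x17 len=7 : 83 63 07 8b c6 1b ea
query mem[0x1a]=0x8b, mem[0x14]=0x36, mem[0x1d]=0xea

MEM[0x1a,0x14,0x1d] = 8b 36 ea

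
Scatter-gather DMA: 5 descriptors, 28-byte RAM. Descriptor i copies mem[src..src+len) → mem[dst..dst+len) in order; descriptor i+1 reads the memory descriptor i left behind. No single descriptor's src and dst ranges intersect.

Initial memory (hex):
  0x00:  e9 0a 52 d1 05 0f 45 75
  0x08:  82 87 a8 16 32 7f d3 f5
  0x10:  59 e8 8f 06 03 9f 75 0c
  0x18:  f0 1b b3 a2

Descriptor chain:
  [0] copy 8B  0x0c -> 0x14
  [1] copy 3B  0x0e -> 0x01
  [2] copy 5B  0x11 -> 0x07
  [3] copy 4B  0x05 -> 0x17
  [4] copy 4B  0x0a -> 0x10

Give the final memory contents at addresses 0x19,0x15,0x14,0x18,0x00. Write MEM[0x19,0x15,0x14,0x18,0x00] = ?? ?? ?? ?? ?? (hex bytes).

  after D0: wrote 8B at 0x14 = 327fd3f559e88f06
  after D1: wrote 3B at 0x01 = d3f559
  after D2: wrote 5B at 0x07 = e88f06327f
  after D3: wrote 4B at 0x17 = 0f45e88f
  after D4: wrote 4B at 0x10 = 327f327f
query mem[0x19]=0xe8, mem[0x15]=0x7f, mem[0x14]=0x32, mem[0x18]=0x45, mem[0x00]=0xe9

MEM[0x19,0x15,0x14,0x18,0x00] = e8 7f 32 45 e9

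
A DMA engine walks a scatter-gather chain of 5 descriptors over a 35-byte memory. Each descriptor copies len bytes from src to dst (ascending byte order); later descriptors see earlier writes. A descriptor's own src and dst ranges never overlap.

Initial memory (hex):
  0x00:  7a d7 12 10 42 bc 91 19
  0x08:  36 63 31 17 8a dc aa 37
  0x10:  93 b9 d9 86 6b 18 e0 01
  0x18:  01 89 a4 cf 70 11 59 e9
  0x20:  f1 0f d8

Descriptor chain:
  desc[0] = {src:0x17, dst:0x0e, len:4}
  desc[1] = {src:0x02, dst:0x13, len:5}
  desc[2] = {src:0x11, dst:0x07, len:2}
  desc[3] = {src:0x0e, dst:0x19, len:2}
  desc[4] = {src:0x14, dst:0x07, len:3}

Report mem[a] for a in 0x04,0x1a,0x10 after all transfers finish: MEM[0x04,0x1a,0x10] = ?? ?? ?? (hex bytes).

D0: mem[0x0e..0x11] <- [01 01 89 a4]
D1: mem[0x13..0x17] <- [12 10 42 bc 91]
D2: mem[0x07..0x08] <- [a4 d9]
D3: mem[0x19..0x1a] <- [01 01]
D4: mem[0x07..0x09] <- [10 42 bc]
query mem[0x04]=0x42, mem[0x1a]=0x01, mem[0x10]=0x89

MEM[0x04,0x1a,0x10] = 42 01 89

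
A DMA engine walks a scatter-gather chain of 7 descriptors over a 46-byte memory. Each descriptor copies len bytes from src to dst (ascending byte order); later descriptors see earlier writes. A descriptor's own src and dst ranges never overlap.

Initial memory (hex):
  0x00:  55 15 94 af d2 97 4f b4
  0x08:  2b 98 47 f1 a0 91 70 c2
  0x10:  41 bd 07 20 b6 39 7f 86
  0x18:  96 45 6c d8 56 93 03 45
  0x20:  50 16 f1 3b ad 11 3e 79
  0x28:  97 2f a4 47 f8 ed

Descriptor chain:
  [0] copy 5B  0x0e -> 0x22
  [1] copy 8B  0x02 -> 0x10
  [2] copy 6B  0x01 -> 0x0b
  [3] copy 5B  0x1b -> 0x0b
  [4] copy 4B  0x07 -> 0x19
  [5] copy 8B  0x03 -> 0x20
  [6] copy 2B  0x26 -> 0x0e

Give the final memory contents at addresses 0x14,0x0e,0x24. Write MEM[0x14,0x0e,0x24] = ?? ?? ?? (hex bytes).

[0] 0x0e->0x22 len=5 : 70 c2 41 bd 07
[1] 0x02->0x10 len=8 : 94 af d2 97 4f b4 2b 98
[2] 0x01->0x0b len=6 : 15 94 af d2 97 4f
[3] 0x1b->0x0b len=5 : d8 56 93 03 45
[4] 0x07->0x19 len=4 : b4 2b 98 47
[5] 0x03->0x20 len=8 : af d2 97 4f b4 2b 98 47
[6] 0x26->0x0e len=2 : 98 47
query mem[0x14]=0x4f, mem[0x0e]=0x98, mem[0x24]=0xb4

MEM[0x14,0x0e,0x24] = 4f 98 b4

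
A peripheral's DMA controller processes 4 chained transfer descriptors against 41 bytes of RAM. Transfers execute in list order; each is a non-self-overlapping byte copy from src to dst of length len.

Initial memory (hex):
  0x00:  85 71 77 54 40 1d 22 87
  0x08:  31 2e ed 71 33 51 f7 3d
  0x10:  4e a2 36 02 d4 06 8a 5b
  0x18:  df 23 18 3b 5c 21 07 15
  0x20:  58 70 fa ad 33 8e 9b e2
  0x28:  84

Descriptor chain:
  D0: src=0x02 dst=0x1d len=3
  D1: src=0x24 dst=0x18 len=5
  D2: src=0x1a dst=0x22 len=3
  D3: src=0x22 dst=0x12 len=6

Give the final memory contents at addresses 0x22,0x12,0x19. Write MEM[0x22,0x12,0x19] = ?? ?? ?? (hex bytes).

MEM[0x22,0x12,0x19] = 9b 9b 8e

  after D0: wrote 3B at 0x1d = 775440
  after D1: wrote 5B at 0x18 = 338e9be284
  after D2: wrote 3B at 0x22 = 9be284
  after D3: wrote 6B at 0x12 = 9be2848e9be2
query mem[0x22]=0x9b, mem[0x12]=0x9b, mem[0x19]=0x8e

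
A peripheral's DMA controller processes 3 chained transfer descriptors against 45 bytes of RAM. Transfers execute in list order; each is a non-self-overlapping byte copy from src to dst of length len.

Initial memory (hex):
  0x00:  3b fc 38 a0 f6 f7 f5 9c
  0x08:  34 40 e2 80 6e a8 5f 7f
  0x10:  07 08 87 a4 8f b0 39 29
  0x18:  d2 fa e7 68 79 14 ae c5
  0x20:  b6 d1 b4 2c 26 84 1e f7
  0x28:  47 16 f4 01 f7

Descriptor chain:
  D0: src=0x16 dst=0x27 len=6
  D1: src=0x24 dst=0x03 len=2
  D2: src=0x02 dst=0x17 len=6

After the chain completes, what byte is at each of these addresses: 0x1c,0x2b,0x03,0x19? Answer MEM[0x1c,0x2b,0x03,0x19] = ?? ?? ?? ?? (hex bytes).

MEM[0x1c,0x2b,0x03,0x19] = 9c e7 26 84

[0] 0x16->0x27 len=6 : 39 29 d2 fa e7 68
[1] 0x24->0x03 len=2 : 26 84
[2] 0x02->0x17 len=6 : 38 26 84 f7 f5 9c
query mem[0x1c]=0x9c, mem[0x2b]=0xe7, mem[0x03]=0x26, mem[0x19]=0x84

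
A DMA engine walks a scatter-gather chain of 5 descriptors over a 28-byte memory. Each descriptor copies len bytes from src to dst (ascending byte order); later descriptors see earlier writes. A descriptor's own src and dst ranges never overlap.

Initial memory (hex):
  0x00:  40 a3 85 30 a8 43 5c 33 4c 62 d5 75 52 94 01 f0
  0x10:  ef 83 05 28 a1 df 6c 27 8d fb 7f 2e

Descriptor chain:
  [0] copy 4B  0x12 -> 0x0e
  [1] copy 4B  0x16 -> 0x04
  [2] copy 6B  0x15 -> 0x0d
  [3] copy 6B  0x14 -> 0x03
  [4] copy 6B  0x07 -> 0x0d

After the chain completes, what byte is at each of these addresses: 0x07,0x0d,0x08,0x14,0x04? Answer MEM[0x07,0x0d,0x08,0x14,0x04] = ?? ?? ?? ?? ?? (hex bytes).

  after D0: wrote 4B at 0x0e = 0528a1df
  after D1: wrote 4B at 0x04 = 6c278dfb
  after D2: wrote 6B at 0x0d = df6c278dfb7f
  after D3: wrote 6B at 0x03 = a1df6c278dfb
  after D4: wrote 6B at 0x0d = 8dfb62d57552
query mem[0x07]=0x8d, mem[0x0d]=0x8d, mem[0x08]=0xfb, mem[0x14]=0xa1, mem[0x04]=0xdf

MEM[0x07,0x0d,0x08,0x14,0x04] = 8d 8d fb a1 df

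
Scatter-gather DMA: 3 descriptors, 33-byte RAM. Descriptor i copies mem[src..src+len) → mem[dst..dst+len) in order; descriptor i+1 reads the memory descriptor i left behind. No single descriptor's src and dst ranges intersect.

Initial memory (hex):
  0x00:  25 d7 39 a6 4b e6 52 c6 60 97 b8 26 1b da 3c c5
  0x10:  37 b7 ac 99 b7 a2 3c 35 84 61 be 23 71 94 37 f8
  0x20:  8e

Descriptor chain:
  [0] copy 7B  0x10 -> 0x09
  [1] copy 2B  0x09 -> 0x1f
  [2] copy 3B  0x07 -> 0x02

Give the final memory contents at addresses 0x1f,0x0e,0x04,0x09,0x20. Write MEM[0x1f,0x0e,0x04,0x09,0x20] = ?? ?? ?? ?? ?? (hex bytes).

MEM[0x1f,0x0e,0x04,0x09,0x20] = 37 a2 37 37 b7

D0: mem[0x09..0x0f] <- [37 b7 ac 99 b7 a2 3c]
D1: mem[0x1f..0x20] <- [37 b7]
D2: mem[0x02..0x04] <- [c6 60 37]
query mem[0x1f]=0x37, mem[0x0e]=0xa2, mem[0x04]=0x37, mem[0x09]=0x37, mem[0x20]=0xb7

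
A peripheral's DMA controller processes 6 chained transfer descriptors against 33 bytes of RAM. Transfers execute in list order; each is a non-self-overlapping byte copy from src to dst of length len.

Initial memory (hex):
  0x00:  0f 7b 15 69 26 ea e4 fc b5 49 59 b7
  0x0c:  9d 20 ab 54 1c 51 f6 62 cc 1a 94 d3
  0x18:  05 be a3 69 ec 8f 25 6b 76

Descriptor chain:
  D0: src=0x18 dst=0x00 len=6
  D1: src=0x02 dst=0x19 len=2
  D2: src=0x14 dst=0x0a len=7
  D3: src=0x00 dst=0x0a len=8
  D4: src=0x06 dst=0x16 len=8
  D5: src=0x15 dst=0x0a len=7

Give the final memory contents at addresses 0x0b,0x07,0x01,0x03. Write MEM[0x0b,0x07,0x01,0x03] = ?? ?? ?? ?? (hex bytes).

MEM[0x0b,0x07,0x01,0x03] = e4 fc be 69

#0 dst[0x00+6] := {0x05,0xbe,0xa3,0x69,0xec,0x8f}
#1 dst[0x19+2] := {0xa3,0x69}
#2 dst[0x0a+7] := {0xcc,0x1a,0x94,0xd3,0x05,0xa3,0x69}
#3 dst[0x0a+8] := {0x05,0xbe,0xa3,0x69,0xec,0x8f,0xe4,0xfc}
#4 dst[0x16+8] := {0xe4,0xfc,0xb5,0x49,0x05,0xbe,0xa3,0x69}
#5 dst[0x0a+7] := {0x1a,0xe4,0xfc,0xb5,0x49,0x05,0xbe}
query mem[0x0b]=0xe4, mem[0x07]=0xfc, mem[0x01]=0xbe, mem[0x03]=0x69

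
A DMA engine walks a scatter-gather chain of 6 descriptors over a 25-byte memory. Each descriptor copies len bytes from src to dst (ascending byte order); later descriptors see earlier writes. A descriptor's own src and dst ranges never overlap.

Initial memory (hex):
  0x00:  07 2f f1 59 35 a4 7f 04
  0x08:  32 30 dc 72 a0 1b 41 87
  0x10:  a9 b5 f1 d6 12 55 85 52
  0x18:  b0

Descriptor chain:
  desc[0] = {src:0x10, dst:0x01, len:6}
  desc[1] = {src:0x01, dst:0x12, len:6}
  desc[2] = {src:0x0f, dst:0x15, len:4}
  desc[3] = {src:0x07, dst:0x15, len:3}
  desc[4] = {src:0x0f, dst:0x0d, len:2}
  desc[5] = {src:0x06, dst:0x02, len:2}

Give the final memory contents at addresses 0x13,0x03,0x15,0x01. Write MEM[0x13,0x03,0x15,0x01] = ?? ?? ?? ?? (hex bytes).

MEM[0x13,0x03,0x15,0x01] = b5 04 04 a9

#0 dst[0x01+6] := {0xa9,0xb5,0xf1,0xd6,0x12,0x55}
#1 dst[0x12+6] := {0xa9,0xb5,0xf1,0xd6,0x12,0x55}
#2 dst[0x15+4] := {0x87,0xa9,0xb5,0xa9}
#3 dst[0x15+3] := {0x04,0x32,0x30}
#4 dst[0x0d+2] := {0x87,0xa9}
#5 dst[0x02+2] := {0x55,0x04}
query mem[0x13]=0xb5, mem[0x03]=0x04, mem[0x15]=0x04, mem[0x01]=0xa9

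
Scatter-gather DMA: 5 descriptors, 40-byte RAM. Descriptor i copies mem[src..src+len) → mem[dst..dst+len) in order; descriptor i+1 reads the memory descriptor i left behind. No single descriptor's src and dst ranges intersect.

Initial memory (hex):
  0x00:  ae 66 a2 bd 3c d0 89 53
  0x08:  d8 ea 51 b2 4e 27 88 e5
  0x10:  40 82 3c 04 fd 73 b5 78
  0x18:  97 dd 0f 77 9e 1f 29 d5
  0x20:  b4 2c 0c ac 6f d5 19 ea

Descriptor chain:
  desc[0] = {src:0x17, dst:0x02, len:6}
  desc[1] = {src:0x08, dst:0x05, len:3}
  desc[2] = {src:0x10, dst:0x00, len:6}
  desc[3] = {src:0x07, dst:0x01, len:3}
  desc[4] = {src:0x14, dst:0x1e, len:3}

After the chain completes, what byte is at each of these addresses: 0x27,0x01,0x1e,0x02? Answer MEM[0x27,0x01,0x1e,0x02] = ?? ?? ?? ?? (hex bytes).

MEM[0x27,0x01,0x1e,0x02] = ea 51 fd d8

[0] 0x17->0x02 len=6 : 78 97 dd 0f 77 9e
[1] 0x08->0x05 len=3 : d8 ea 51
[2] 0x10->0x00 len=6 : 40 82 3c 04 fd 73
[3] 0x07->0x01 len=3 : 51 d8 ea
[4] 0x14->0x1e len=3 : fd 73 b5
query mem[0x27]=0xea, mem[0x01]=0x51, mem[0x1e]=0xfd, mem[0x02]=0xd8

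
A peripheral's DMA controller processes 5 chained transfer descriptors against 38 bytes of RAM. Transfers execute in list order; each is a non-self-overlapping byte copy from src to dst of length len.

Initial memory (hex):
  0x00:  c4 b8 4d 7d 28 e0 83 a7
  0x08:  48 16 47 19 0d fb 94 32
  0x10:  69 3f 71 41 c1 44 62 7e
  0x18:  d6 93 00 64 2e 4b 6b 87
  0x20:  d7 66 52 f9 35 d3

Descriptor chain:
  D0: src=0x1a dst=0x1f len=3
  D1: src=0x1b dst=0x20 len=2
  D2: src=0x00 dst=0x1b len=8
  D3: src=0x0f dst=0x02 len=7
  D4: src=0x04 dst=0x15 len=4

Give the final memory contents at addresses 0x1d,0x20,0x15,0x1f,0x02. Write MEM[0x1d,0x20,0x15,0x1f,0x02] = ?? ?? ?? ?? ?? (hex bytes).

MEM[0x1d,0x20,0x15,0x1f,0x02] = 4d e0 3f 28 32

D0: mem[0x1f..0x21] <- [00 64 2e]
D1: mem[0x20..0x21] <- [64 2e]
D2: mem[0x1b..0x22] <- [c4 b8 4d 7d 28 e0 83 a7]
D3: mem[0x02..0x08] <- [32 69 3f 71 41 c1 44]
D4: mem[0x15..0x18] <- [3f 71 41 c1]
query mem[0x1d]=0x4d, mem[0x20]=0xe0, mem[0x15]=0x3f, mem[0x1f]=0x28, mem[0x02]=0x32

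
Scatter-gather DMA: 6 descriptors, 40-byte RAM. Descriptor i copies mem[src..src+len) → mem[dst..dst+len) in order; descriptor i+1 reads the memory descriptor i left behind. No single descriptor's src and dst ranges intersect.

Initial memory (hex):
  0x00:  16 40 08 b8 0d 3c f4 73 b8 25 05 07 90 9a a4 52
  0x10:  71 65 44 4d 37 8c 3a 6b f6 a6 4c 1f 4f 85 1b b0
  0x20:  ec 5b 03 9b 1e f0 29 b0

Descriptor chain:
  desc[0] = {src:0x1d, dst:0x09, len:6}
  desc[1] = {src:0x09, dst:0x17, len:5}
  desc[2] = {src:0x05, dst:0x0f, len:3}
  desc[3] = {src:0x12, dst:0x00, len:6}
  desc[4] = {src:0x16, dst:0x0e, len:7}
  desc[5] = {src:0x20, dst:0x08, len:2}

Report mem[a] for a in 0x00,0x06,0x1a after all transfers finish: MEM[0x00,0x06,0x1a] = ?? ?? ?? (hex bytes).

  after D0: wrote 6B at 0x09 = 851bb0ec5b03
  after D1: wrote 5B at 0x17 = 851bb0ec5b
  after D2: wrote 3B at 0x0f = 3cf473
  after D3: wrote 6B at 0x00 = 444d378c3a85
  after D4: wrote 7B at 0x0e = 3a851bb0ec5b4f
  after D5: wrote 2B at 0x08 = ec5b
query mem[0x00]=0x44, mem[0x06]=0xf4, mem[0x1a]=0xec

MEM[0x00,0x06,0x1a] = 44 f4 ec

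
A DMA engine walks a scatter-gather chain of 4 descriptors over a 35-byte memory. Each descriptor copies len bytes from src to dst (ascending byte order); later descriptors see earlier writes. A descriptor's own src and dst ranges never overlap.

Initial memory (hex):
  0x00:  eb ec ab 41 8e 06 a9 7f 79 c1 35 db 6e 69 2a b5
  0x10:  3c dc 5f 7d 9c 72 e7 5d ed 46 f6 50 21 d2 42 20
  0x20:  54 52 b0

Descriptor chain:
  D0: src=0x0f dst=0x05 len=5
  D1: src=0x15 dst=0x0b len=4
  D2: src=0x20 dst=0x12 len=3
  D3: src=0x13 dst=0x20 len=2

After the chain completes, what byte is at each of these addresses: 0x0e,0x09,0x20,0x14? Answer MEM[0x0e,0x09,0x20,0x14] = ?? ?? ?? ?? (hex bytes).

MEM[0x0e,0x09,0x20,0x14] = ed 7d 52 b0

#0 dst[0x05+5] := {0xb5,0x3c,0xdc,0x5f,0x7d}
#1 dst[0x0b+4] := {0x72,0xe7,0x5d,0xed}
#2 dst[0x12+3] := {0x54,0x52,0xb0}
#3 dst[0x20+2] := {0x52,0xb0}
query mem[0x0e]=0xed, mem[0x09]=0x7d, mem[0x20]=0x52, mem[0x14]=0xb0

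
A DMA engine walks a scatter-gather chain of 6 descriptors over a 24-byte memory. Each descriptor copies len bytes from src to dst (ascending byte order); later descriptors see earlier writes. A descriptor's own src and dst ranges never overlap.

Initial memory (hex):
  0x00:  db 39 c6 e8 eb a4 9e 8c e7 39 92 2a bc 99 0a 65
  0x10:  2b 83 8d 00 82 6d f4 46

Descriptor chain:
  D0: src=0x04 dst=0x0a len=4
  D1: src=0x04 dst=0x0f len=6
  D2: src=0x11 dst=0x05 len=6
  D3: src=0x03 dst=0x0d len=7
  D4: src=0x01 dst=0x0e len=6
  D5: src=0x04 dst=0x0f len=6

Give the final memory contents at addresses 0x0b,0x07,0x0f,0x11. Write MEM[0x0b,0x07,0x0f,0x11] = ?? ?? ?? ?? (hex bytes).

  after D0: wrote 4B at 0x0a = eba49e8c
  after D1: wrote 6B at 0x0f = eba49e8ce739
  after D2: wrote 6B at 0x05 = 9e8ce7396df4
  after D3: wrote 7B at 0x0d = e8eb9e8ce7396d
  after D4: wrote 6B at 0x0e = 39c6e8eb9e8c
  after D5: wrote 6B at 0x0f = eb9e8ce7396d
query mem[0x0b]=0xa4, mem[0x07]=0xe7, mem[0x0f]=0xeb, mem[0x11]=0x8c

MEM[0x0b,0x07,0x0f,0x11] = a4 e7 eb 8c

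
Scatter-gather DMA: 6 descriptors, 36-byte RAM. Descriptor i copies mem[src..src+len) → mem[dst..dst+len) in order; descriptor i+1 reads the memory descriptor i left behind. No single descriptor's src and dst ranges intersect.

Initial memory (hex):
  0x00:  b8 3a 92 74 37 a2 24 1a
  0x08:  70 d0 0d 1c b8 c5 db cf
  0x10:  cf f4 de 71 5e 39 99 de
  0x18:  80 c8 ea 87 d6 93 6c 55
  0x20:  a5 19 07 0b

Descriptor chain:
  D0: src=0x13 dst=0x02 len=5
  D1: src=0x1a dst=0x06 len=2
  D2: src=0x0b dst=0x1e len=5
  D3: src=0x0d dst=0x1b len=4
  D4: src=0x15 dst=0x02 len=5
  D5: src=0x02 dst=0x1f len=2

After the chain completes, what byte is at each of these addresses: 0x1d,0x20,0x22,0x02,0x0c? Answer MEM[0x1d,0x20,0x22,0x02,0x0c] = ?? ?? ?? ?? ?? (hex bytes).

[0] 0x13->0x02 len=5 : 71 5e 39 99 de
[1] 0x1a->0x06 len=2 : ea 87
[2] 0x0b->0x1e len=5 : 1c b8 c5 db cf
[3] 0x0d->0x1b len=4 : c5 db cf cf
[4] 0x15->0x02 len=5 : 39 99 de 80 c8
[5] 0x02->0x1f len=2 : 39 99
query mem[0x1d]=0xcf, mem[0x20]=0x99, mem[0x22]=0xcf, mem[0x02]=0x39, mem[0x0c]=0xb8

MEM[0x1d,0x20,0x22,0x02,0x0c] = cf 99 cf 39 b8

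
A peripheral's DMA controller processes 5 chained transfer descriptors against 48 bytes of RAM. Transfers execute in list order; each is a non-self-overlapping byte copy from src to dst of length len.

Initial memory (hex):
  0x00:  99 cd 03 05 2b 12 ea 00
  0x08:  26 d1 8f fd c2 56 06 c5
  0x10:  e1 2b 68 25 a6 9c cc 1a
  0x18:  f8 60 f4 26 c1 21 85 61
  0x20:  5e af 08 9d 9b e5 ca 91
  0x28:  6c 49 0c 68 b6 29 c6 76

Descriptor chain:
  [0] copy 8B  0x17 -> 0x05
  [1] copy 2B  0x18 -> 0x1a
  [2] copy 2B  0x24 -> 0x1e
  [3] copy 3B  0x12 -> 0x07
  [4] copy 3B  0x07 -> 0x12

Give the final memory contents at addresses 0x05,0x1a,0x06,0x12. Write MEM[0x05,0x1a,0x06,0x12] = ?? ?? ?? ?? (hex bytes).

  after D0: wrote 8B at 0x05 = 1af860f426c12185
  after D1: wrote 2B at 0x1a = f860
  after D2: wrote 2B at 0x1e = 9be5
  after D3: wrote 3B at 0x07 = 6825a6
  after D4: wrote 3B at 0x12 = 6825a6
query mem[0x05]=0x1a, mem[0x1a]=0xf8, mem[0x06]=0xf8, mem[0x12]=0x68

MEM[0x05,0x1a,0x06,0x12] = 1a f8 f8 68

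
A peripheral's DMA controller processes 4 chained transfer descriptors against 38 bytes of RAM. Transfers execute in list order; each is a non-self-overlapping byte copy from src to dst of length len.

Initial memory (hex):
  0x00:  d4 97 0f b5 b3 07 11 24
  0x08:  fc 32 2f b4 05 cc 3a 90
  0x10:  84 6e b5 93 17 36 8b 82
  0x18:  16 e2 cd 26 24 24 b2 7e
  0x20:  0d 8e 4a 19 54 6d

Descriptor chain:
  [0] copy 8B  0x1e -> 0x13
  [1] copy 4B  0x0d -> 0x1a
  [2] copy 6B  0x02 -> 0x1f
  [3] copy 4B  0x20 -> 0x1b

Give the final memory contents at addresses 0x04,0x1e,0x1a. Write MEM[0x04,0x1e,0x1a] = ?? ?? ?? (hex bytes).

MEM[0x04,0x1e,0x1a] = b3 11 cc

[0] 0x1e->0x13 len=8 : b2 7e 0d 8e 4a 19 54 6d
[1] 0x0d->0x1a len=4 : cc 3a 90 84
[2] 0x02->0x1f len=6 : 0f b5 b3 07 11 24
[3] 0x20->0x1b len=4 : b5 b3 07 11
query mem[0x04]=0xb3, mem[0x1e]=0x11, mem[0x1a]=0xcc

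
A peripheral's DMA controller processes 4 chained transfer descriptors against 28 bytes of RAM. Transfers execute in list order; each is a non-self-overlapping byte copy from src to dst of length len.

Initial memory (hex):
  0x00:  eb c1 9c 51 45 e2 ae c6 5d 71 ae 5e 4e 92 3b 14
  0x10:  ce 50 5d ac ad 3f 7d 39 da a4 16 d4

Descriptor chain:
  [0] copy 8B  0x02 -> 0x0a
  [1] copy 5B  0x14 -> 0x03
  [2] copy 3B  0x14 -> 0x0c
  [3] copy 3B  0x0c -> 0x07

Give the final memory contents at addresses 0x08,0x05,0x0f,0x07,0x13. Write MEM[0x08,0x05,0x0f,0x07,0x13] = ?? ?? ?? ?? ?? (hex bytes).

D0: mem[0x0a..0x11] <- [9c 51 45 e2 ae c6 5d 71]
D1: mem[0x03..0x07] <- [ad 3f 7d 39 da]
D2: mem[0x0c..0x0e] <- [ad 3f 7d]
D3: mem[0x07..0x09] <- [ad 3f 7d]
query mem[0x08]=0x3f, mem[0x05]=0x7d, mem[0x0f]=0xc6, mem[0x07]=0xad, mem[0x13]=0xac

MEM[0x08,0x05,0x0f,0x07,0x13] = 3f 7d c6 ad ac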